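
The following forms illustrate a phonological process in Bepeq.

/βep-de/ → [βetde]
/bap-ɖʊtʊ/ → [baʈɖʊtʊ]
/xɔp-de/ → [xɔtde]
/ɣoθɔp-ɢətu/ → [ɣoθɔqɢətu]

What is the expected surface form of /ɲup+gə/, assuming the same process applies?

[ɲukgə]

The data show regressive place assimilation: /p/ → [t] before /d/; /p/ → [ʈ] before /ɖ/; /p/ → [q] before /ɢ/. In each pair only place changes, matching the following consonant, while manner and voice stay constant.
/p/ is a voiceless bilabial stop. The following trigger /g/ is velar, so /p/ must become velar as well.
Changing only its place to velar gives [k] — the voiceless velar stop.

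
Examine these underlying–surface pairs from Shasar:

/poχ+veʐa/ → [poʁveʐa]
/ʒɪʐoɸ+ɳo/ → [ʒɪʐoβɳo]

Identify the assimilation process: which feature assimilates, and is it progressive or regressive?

Comparing underlying and surface forms, /χ/ → [ʁ] is the alternation; the neighbouring /v/ is constant.
The change voiceless → voiced matches the voicing of the following /v/, identifying this as voicing assimilation.
Place and manner are unchanged, so the assimilation is partial, not total.
Checking the remaining alternation: /ɸ/ → [β] before /ɳ/ (voiceless → voiced, matching voiced) — only voicing changes, and always toward the following segment.
Since the segment that changes precedes the conditioning segment, the assimilation is regressive.

regressive voicing assimilation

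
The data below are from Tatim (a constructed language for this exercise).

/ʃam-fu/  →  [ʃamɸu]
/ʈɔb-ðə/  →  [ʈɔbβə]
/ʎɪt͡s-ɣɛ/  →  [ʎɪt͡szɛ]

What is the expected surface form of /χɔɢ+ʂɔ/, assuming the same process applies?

[χɔɢχɔ]

The data show progressive place assimilation: /f/ → [ɸ] after /m/; /ð/ → [β] after /b/; /ɣ/ → [z] after /t͡s/. In each pair only place changes, matching the preceding consonant, while manner and voice stay constant.
/ʂ/ is a voiceless retroflex fricative. The preceding trigger /ɢ/ is uvular, so /ʂ/ must become uvular as well.
The voiceless uvular fricative is [χ], so /ʂ/ → [χ].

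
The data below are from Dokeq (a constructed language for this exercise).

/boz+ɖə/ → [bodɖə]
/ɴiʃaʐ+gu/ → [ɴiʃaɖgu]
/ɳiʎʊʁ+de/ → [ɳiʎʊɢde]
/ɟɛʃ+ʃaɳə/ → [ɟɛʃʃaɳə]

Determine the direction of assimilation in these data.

regressive

Underlying /z/ is realised as [d] next to /ɖ/; /ɖ/ itself does not change.
The change fricative → stop matches the manner of the following /ɖ/, identifying this as manner assimilation.
The same holds elsewhere in the data: /ʐ/ → [ɖ] before /g/ (fricative → stop, matching a stop); /ʁ/ → [ɢ] before /d/ (fricative → stop, matching a stop) — only manner changes, and always toward the following segment.
Nothing changes in [ɟɛʃʃaɳə]: there the adjacent consonants already agree in manner (/ʃ/ and /ʃ/ are both fricatives), so this form is consistent with the same rule.
Since the segment that changes precedes the conditioning segment, the assimilation is regressive.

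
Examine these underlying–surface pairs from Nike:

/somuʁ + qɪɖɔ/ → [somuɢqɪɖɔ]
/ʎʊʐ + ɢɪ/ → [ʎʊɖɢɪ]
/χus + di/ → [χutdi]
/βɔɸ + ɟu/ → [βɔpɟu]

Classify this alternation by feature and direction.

Comparing underlying and surface forms, /ʁ/ → [ɢ] is the alternation; the neighbouring /q/ is constant.
The change fricative → stop matches the manner of the following /q/, identifying this as manner assimilation.
Place and voice are unchanged, so the assimilation is partial, not total.
Checking the remaining alternations: /ʐ/ → [ɖ] before /ɢ/ (fricative → stop, matching a stop); /s/ → [t] before /d/ (fricative → stop, matching a stop); /ɸ/ → [p] before /ɟ/ (fricative → stop, matching a stop) — only manner changes, and always toward the following segment.
Since the segment that changes precedes the conditioning segment, the assimilation is regressive.

regressive manner assimilation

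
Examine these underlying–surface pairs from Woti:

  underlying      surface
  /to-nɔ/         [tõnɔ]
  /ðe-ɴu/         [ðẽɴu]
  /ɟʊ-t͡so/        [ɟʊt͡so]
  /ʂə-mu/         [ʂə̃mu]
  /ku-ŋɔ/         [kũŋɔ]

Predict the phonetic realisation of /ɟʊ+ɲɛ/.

The data show regressive nasality assimilation (vowel nasalisation): /o/ → [õ] before /n/; /e/ → [ẽ] before /ɴ/; /ə/ → [ə̃] before /m/; /u/ → [ũ] before /ŋ/ — a vowel is nasalised by an immediately following nasal consonant.
No change occurs in [ɟʊt͡so] because the vowel at the boundary is adjacent to an oral consonant, not a nasal (/ʊ/ next to /t͡s/).
/ʊ/ sits next to the nasal /ɲ/ and is therefore nasalised to [ʊ̃].

[ɟʊ̃ɲɛ]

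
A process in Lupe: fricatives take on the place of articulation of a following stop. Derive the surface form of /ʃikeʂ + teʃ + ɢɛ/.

[ʃikesteχɢɛ]

/ʂ/ is a voiceless retroflex fricative. The following trigger /t/ is alveolar, so /ʂ/ must become alveolar as well.
Changing only its place to alveolar gives [s] — the voiceless alveolar fricative.
The same rule applies at the second boundary: /ʃ/ → [χ] next to /ɢ/.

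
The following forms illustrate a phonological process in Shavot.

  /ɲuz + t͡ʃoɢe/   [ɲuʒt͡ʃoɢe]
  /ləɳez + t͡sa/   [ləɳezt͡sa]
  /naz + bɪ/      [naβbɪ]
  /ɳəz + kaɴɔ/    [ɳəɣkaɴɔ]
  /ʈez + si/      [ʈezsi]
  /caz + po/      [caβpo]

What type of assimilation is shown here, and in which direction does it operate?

Underlying /z/ is realised as [ʒ] next to /t͡ʃ/; /t͡ʃ/ itself does not change.
/z/ is alveolar while /t͡ʃ/ is postalveolar; the output [ʒ] is postalveolar, matching the trigger — so the feature that spreads is place.
Manner and voice are unchanged, so the assimilation is partial, not total.
The other alternating forms pattern the same way: /z/ → [β] before /b/ (alveolar → bilabial, matching bilabial); /z/ → [ɣ] before /k/ (alveolar → velar, matching velar); /z/ → [β] before /p/ (alveolar → bilabial, matching bilabial) — only place changes, and always toward the following segment.
Nothing changes in [ləɳezt͡sa], [ʈezsi]: there the adjacent consonants already agree in place (/z/ and /t͡s/ are both alveolar; /z/ and /s/ are both alveolar), so these forms are consistent with the same rule.
The trigger is the following segment, so the direction is regressive (anticipatory).

regressive place assimilation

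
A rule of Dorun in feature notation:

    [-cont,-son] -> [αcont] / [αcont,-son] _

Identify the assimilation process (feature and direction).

progressive manner assimilation

The rule copies [cont] (continuancy) from the environment onto the target stops; since [±cont] encodes the stop/fricative manner contrast, the assimilating dimension is manner.
Since the environment is written before the underscore, the trigger precedes the target; the direction is progressive.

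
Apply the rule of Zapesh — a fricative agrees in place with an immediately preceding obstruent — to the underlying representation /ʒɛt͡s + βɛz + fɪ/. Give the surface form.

[ʒɛt͡szɛzsɪ]

/β/ is a voiced bilabial fricative. The preceding trigger /t͡s/ is alveolar, so /β/ must become alveolar as well.
A voiced alveolar fricative is [z], so the surface segment is [z].
At the second juncture, /f/ likewise becomes [s] adjacent to /z/.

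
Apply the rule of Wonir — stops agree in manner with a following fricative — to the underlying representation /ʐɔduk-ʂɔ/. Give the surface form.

The rule targets /k/ (voiceless velar stop), which sits before the trigger /ʂ/ (fricative).
A voiceless velar fricative is [x], so the surface segment is [x].

[ʐɔduxʂɔ]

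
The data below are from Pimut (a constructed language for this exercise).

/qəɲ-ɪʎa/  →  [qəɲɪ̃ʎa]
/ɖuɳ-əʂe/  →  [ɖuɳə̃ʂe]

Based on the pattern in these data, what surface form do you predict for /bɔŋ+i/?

[bɔŋĩ]

The data show progressive nasality assimilation (vowel nasalisation): /ɪ/ → [ɪ̃] after /ɲ/; /ə/ → [ə̃] after /ɳ/ — a vowel is nasalised by an immediately preceding nasal consonant.
The vowel /i/ is adjacent to the preceding nasal /ŋ/, so it acquires [+nasal] and surfaces as [ĩ].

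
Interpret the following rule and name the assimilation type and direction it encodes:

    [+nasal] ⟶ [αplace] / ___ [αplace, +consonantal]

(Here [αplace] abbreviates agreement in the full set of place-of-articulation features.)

regressive place assimilation

The rule copies the place features (abbreviated [place]) from the environment onto the target, so the assimilating feature is place.
Since the environment is written after the underscore, the trigger follows the target; the direction is regressive.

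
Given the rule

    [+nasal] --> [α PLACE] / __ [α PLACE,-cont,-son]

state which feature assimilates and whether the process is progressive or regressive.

regressive place assimilation

The shared variable α links the value of the place features (abbreviated [PLACE]) on the target to the same value on the neighbouring segment, so place is the feature that assimilates.
Since the environment is written after the underscore, the trigger follows the target; the direction is regressive.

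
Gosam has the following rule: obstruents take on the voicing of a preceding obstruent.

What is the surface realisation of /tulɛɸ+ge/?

[tulɛɸke]

The rule targets /g/ (voiced velar stop), which sits after the trigger /ɸ/ (voiceless).
The voiceless velar stop is [k], so /g/ → [k].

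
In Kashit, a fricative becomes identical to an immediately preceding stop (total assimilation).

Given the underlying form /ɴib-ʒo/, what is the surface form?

[ɴibbo]

/ʒ/ is the segment targeted by the rule; it sits immediately after /b/, so it assimilates completely and surfaces as [b].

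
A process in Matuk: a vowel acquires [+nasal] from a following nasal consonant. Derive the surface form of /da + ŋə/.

The vowel /a/ is adjacent to the following nasal /ŋ/, so it acquires [+nasal] and surfaces as [ã].

[dãŋə]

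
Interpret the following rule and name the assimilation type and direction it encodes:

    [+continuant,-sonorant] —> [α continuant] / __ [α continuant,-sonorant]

The shared variable α links the value of [continuant] on the target to that of the neighbouring obstruent. [continuant] distinguishes stops from fricatives — a manner-of-articulation feature — so this is manner assimilation.
Since the environment is written after the underscore, the trigger follows the target; the direction is regressive.

regressive manner assimilation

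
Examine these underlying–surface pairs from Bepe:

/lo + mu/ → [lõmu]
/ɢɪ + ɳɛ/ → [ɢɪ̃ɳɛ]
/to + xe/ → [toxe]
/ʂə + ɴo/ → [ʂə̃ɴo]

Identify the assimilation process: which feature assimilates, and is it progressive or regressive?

regressive nasality assimilation (vowel nasalisation)

The vowel /o/ surfaces as nasalised [õ] next to the following nasal /m/ — it has acquired the [+nasal] feature of its neighbour.
The other forms show the same pattern: /ɪ/ → [ɪ̃] before /ɳ/; /ə/ → [ə̃] before /ɴ/ — each time a vowel is nasalised next to a following nasal.
No change occurs in [toxe] because the vowel at the boundary is adjacent to an oral consonant, not a nasal (/o/ next to /x/).
Because the conditioning nasal is to the right of the vowel that changes, the process is regressive (anticipatory).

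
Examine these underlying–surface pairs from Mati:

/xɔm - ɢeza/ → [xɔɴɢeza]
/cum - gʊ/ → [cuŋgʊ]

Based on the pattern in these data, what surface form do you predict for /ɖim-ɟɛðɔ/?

The data show regressive place assimilation: /m/ → [ɴ] before /ɢ/; /m/ → [ŋ] before /g/. In each pair only place changes, matching the following consonant, while manner and voice stay constant.
/m/ is a voiced bilabial nasal. The following trigger /ɟ/ is palatal, so /m/ must become palatal as well.
A voiced palatal nasal is [ɲ], so the surface segment is [ɲ].

[ɖiɲɟɛðɔ]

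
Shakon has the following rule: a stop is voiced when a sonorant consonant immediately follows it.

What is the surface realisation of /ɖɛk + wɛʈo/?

The rule targets /k/ (voiceless velar stop), which sits before the trigger /w/ (voiced).
The voiced velar stop is [g], so /k/ → [g].

[ɖɛgwɛʈo]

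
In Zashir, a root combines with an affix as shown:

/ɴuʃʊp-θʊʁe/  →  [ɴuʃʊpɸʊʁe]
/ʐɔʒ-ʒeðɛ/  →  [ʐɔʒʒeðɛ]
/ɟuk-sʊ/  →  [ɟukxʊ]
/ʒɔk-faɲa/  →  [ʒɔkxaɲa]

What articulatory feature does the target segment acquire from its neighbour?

The segment that alternates is /θ/, which surfaces as [ɸ] when adjacent to /p/.
The change dental → bilabial matches the place of the preceding /p/, identifying this as place assimilation.
Checking the remaining alternations: /s/ → [x] after /k/ (alveolar → velar, matching velar); /f/ → [x] after /k/ (labiodental → velar, matching velar) — only place changes, and always toward the preceding segment.
No alternation appears in [ʐɔʒʒeðɛ]: there the adjacent consonants already agree in place (/ʒ/ and /ʒ/ are both postalveolar), so this form is consistent with the same rule.

place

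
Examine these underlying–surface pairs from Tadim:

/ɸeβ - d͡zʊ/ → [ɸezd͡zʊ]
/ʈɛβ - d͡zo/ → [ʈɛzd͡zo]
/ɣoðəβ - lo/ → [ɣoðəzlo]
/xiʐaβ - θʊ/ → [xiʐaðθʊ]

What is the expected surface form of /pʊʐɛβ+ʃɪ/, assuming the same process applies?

The data show regressive place assimilation: /β/ → [z] before /d͡z/; /β/ → [z] before /l/; /β/ → [ð] before /θ/. In each pair only place changes, matching the following consonant, while manner and voice stay constant.
The rule targets /β/ (voiced bilabial fricative), which sits before the trigger /ʃ/ (postalveolar).
The voiced postalveolar fricative is [ʒ], so /β/ → [ʒ].

[pʊʐɛʒʃɪ]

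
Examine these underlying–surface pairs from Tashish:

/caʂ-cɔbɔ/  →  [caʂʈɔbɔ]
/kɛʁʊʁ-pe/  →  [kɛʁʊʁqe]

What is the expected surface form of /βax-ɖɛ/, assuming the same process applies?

The data show progressive place assimilation: /c/ → [ʈ] after /ʂ/; /p/ → [q] after /ʁ/. In each pair only place changes, matching the preceding consonant, while manner and voice stay constant.
/ɖ/ is a voiced retroflex stop. The preceding trigger /x/ is velar, so /ɖ/ must become velar as well.
A voiced velar stop is [g], so the surface segment is [g].

[βaxgɛ]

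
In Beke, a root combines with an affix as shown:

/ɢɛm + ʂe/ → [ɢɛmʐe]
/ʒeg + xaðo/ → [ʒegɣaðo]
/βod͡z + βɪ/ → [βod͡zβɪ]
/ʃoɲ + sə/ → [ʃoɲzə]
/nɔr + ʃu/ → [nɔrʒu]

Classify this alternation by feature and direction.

Underlying /ʂ/ is realised as [ʐ] next to /m/; /m/ itself does not change.
/ʂ/ is voiceless while /m/ is voiced; the output [ʐ] is voiced, matching the trigger — so the feature that spreads is voicing.
Place and manner are unchanged, so the assimilation is partial, not total.
The other alternating forms pattern the same way: /x/ → [ɣ] after /g/ (voiceless → voiced, matching voiced); /s/ → [z] after /ɲ/ (voiceless → voiced, matching voiced); /ʃ/ → [ʒ] after /r/ (voiceless → voiced, matching voiced) — only voicing changes, and always toward the preceding segment.
Nothing changes in [βod͡zβɪ]: there the adjacent consonants already agree in voicing (/β/ and /d͡z/ are both voiced), so this form is consistent with the same rule.
Since the segment that changes follows the conditioning segment, the assimilation is progressive.

progressive voicing assimilation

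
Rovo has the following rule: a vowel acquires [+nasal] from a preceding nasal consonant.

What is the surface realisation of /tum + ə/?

[tumə̃]

/ə/ sits next to the nasal /m/ and is therefore nasalised to [ə̃].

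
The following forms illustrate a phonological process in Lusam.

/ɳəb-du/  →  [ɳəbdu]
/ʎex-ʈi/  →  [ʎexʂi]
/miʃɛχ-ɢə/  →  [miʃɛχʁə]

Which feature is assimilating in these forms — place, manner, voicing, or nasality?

manner

Underlying /ʈ/ is realised as [ʂ] next to /x/; /x/ itself does not change.
The change stop → fricative matches the manner of the preceding /x/, identifying this as manner assimilation.
Checking the remaining alternation: /ɢ/ → [ʁ] after /χ/ (stop → fricative, matching a fricative) — only manner changes, and always toward the preceding segment.
No alternation appears in [ɳəbdu]: there the adjacent consonants already agree in manner (/d/ and /b/ are both stops), so this form is consistent with the same rule.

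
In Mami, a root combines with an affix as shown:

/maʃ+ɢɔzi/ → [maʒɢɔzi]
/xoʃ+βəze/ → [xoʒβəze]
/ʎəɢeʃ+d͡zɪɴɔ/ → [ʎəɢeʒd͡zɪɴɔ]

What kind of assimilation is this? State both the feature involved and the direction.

Underlying /ʃ/ is realised as [ʒ] next to /ɢ/; /ɢ/ itself does not change.
/ʃ/ is voiceless while /ɢ/ is voiced; the output [ʒ] is voiced, matching the trigger — so the feature that spreads is voicing.
Place and manner are unchanged, so the assimilation is partial, not total.
The same holds elsewhere in the data: /ʃ/ → [ʒ] before /β/ (voiceless → voiced, matching voiced); /ʃ/ → [ʒ] before /d͡z/ (voiceless → voiced, matching voiced) — only voicing changes, and always toward the following segment.
Since the segment that changes precedes the conditioning segment, the assimilation is regressive.

regressive voicing assimilation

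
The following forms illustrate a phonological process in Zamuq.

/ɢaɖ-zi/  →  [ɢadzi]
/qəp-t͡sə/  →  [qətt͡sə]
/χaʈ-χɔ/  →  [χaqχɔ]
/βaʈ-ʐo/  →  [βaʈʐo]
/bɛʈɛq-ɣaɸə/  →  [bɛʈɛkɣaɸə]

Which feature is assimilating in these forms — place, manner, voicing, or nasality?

Comparing underlying and surface forms, /ɖ/ → [d] is the alternation; the neighbouring /z/ is constant.
/ɖ/ is retroflex while /z/ is alveolar; the output [d] is alveolar, matching the trigger — so the feature that spreads is place.
The other alternating forms pattern the same way: /p/ → [t] before /t͡s/ (bilabial → alveolar, matching alveolar); /ʈ/ → [q] before /χ/ (retroflex → uvular, matching uvular); /q/ → [k] before /ɣ/ (uvular → velar, matching velar) — only place changes, and always toward the following segment.
No alternation appears in [βaʈʐo]: there the adjacent consonants already agree in place (/ʈ/ and /ʐ/ are both retroflex), so this form is consistent with the same rule.

place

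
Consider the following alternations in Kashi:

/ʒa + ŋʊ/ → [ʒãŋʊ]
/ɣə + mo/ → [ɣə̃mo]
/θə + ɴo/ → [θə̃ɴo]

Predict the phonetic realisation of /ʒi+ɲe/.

The data show regressive nasality assimilation (vowel nasalisation): /a/ → [ã] before /ŋ/; /ə/ → [ə̃] before /m/; /ə/ → [ə̃] before /ɴ/ — a vowel is nasalised by an immediately following nasal consonant.
The vowel /i/ is adjacent to the following nasal /ɲ/, so it acquires [+nasal] and surfaces as [ĩ].

[ʒĩɲe]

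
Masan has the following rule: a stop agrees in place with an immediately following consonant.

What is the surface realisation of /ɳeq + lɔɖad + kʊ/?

[ɳetlɔɖagkʊ]

The rule targets /q/ (voiceless uvular stop), which sits before the trigger /l/ (alveolar).
The voiceless alveolar stop is [t], so /q/ → [t].
The same rule applies at the second boundary: /d/ → [g] next to /k/.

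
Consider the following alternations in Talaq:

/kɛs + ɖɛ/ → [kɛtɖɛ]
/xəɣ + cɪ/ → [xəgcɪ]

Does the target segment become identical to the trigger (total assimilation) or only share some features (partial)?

Underlying /s/ is realised as [t] next to /ɖ/; /ɖ/ itself does not change.
The change fricative → stop matches the manner of the following /ɖ/, identifying this as manner assimilation.
Place and voice are unchanged, so the assimilation is partial, not total.
The same holds elsewhere in the data: /ɣ/ → [g] before /c/ (fricative → stop, matching a stop) — only manner changes, and always toward the following segment.

partial assimilation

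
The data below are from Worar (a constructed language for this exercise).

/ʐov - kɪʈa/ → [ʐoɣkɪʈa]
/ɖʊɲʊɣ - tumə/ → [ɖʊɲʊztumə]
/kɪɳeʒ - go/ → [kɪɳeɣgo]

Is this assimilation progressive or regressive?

regressive

Underlying /v/ is realised as [ɣ] next to /k/; /k/ itself does not change.
/v/ is labiodental while /k/ is velar; the output [ɣ] is velar, matching the trigger — so the feature that spreads is place.
The other alternating forms pattern the same way: /ɣ/ → [z] before /t/ (velar → alveolar, matching alveolar); /ʒ/ → [ɣ] before /g/ (postalveolar → velar, matching velar) — only place changes, and always toward the following segment.
Since the segment that changes precedes the conditioning segment, the assimilation is regressive.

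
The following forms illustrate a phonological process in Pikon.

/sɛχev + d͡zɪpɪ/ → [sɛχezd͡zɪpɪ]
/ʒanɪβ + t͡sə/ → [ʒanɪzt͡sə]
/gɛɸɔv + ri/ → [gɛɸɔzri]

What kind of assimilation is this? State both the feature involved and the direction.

regressive place assimilation

Comparing underlying and surface forms, /v/ → [z] is the alternation; the neighbouring /d͡z/ is constant.
The change labiodental → alveolar matches the place of the following /d͡z/, identifying this as place assimilation.
Manner and voice are unchanged, so the assimilation is partial, not total.
The same holds elsewhere in the data: /β/ → [z] before /t͡s/ (bilabial → alveolar, matching alveolar); /v/ → [z] before /r/ (labiodental → alveolar, matching alveolar) — only place changes, and always toward the following segment.
The trigger is the following segment, so the direction is regressive (anticipatory).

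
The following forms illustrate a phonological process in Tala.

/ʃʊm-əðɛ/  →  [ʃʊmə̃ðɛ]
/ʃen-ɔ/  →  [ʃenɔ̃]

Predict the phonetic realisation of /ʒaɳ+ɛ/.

[ʒaɳɛ̃]

The data show progressive nasality assimilation (vowel nasalisation): /ə/ → [ə̃] after /m/; /ɔ/ → [ɔ̃] after /n/ — a vowel is nasalised by an immediately preceding nasal consonant.
The vowel /ɛ/ is adjacent to the preceding nasal /ɳ/, so it acquires [+nasal] and surfaces as [ɛ̃].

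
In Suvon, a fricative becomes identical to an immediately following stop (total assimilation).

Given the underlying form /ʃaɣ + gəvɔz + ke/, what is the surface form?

/ɣ/ is the segment targeted by the rule; it sits immediately before /g/, so it assimilates completely and surfaces as [g].
The same rule applies at the second boundary: /z/ → [k] next to /k/.

[ʃaggəvɔkke]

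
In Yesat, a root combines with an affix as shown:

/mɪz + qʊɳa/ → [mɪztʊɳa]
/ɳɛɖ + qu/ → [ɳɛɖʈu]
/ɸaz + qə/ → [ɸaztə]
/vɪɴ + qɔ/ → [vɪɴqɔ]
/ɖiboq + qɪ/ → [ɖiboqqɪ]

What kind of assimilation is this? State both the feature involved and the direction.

Underlying /q/ is realised as [t] next to /z/; /z/ itself does not change.
/q/ is uvular while /z/ is alveolar; the output [t] is alveolar, matching the trigger — so the feature that spreads is place.
Manner and voice are unchanged, so the assimilation is partial, not total.
The same holds elsewhere in the data: /q/ → [ʈ] after /ɖ/ (uvular → retroflex, matching retroflex) — only place changes, and always toward the preceding segment.
No alternation appears in [vɪɴqɔ], [ɖiboqqɪ]: there the adjacent consonants already agree in place (/q/ and /ɴ/ are both uvular; /q/ and /q/ are both uvular), so these forms are consistent with the same rule.
The trigger is the preceding segment, so the direction is progressive (perseverative).

progressive place assimilation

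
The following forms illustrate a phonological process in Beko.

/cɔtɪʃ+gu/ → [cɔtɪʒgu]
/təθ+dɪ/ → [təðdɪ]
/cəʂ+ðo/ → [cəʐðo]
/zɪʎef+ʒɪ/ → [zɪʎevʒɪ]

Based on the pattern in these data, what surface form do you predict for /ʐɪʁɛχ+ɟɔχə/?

[ʐɪʁɛʁɟɔχə]

The data show regressive voicing assimilation: /ʃ/ → [ʒ] before /g/; /θ/ → [ð] before /d/; /ʂ/ → [ʐ] before /ð/; /f/ → [v] before /ʒ/. In each pair only voicing changes, matching the following consonant, while place and manner stay constant.
The rule targets /χ/ (voiceless uvular fricative), which sits before the trigger /ɟ/ (voiced).
A voiced uvular fricative is [ʁ], so the surface segment is [ʁ].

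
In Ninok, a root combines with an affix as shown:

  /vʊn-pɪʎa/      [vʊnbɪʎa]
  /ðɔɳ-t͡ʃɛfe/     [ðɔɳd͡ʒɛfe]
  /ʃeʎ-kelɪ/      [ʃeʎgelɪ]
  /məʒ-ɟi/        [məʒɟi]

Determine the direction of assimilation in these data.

progressive

The segment that alternates is /p/, which surfaces as [b] when adjacent to /n/.
/p/ is voiceless while /n/ is voiced; the output [b] is voiced, matching the trigger — so the feature that spreads is voicing.
Checking the remaining alternations: /t͡ʃ/ → [d͡ʒ] after /ɳ/ (voiceless → voiced, matching voiced); /k/ → [g] after /ʎ/ (voiceless → voiced, matching voiced) — only voicing changes, and always toward the preceding segment.
No alternation appears in [məʒɟi]: there the adjacent consonants already agree in voicing (/ɟ/ and /ʒ/ are both voiced), so this form is consistent with the same rule.
Since the segment that changes follows the conditioning segment, the assimilation is progressive.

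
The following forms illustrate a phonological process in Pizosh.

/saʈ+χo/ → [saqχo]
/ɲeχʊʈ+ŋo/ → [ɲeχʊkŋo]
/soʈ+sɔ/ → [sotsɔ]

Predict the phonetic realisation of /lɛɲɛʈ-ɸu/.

The data show regressive place assimilation: /ʈ/ → [q] before /χ/; /ʈ/ → [k] before /ŋ/; /ʈ/ → [t] before /s/. In each pair only place changes, matching the following consonant, while manner and voice stay constant.
/ʈ/ is a voiceless retroflex stop. The following trigger /ɸ/ is bilabial, so /ʈ/ must become bilabial as well.
The voiceless bilabial stop is [p], so /ʈ/ → [p].

[lɛɲɛpɸu]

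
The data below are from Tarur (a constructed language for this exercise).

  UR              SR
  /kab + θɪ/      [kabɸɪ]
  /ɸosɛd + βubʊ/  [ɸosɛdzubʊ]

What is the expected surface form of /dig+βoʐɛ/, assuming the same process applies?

The data show progressive place assimilation: /θ/ → [ɸ] after /b/; /β/ → [z] after /d/. In each pair only place changes, matching the preceding consonant, while manner and voice stay constant.
/β/ is a voiced bilabial fricative. The preceding trigger /g/ is velar, so /β/ must become velar as well.
Changing only its place to velar gives [ɣ] — the voiced velar fricative.

[digɣoʐɛ]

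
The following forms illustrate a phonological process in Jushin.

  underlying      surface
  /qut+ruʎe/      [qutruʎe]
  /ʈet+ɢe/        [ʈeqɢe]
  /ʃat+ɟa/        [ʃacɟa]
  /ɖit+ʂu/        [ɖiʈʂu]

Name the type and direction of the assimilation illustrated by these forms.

regressive place assimilation

Underlying /t/ is realised as [q] next to /ɢ/; /ɢ/ itself does not change.
The change alveolar → uvular matches the place of the following /ɢ/, identifying this as place assimilation.
Manner and voice are unchanged, so the assimilation is partial, not total.
Checking the remaining alternations: /t/ → [c] before /ɟ/ (alveolar → palatal, matching palatal); /t/ → [ʈ] before /ʂ/ (alveolar → retroflex, matching retroflex) — only place changes, and always toward the following segment.
Nothing changes in [qutruʎe]: there the adjacent consonants already agree in place (/t/ and /r/ are both alveolar), so this form is consistent with the same rule.
The trigger is the following segment, so the direction is regressive (anticipatory).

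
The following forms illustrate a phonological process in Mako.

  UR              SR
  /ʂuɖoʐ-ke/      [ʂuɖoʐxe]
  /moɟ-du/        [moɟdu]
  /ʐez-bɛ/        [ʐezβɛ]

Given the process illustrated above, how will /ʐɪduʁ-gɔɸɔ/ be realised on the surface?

[ʐɪduʁɣɔɸɔ]

The data show progressive manner assimilation: /k/ → [x] after /ʐ/; /b/ → [β] after /z/. In each pair only manner changes, matching the preceding consonant, while place and voice stay constant.
Nothing changes in [moɟdu]: there the adjacent consonants already agree in manner (/d/ and /ɟ/ are both stops), so this form is consistent with the same rule.
/g/ is a voiced velar stop. The preceding trigger /ʁ/ is a fricative, so /g/ must become a fricative as well.
Changing only its manner to fricative gives [ɣ] — the voiced velar fricative.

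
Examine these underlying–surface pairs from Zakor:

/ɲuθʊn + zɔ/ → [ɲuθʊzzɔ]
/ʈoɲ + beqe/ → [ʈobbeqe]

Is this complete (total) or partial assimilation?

Comparing underlying and surface forms, /ɲ/ → [b] is the alternation; the neighbouring /b/ is constant.
The output [b] is identical to the trigger /b/ — every feature (place, manner, voicing) has been copied — so this is total assimilation.
The other form behaves the same way: /n/ → [z] before /z/ — in each case the output is a copy of the following consonant.

total assimilation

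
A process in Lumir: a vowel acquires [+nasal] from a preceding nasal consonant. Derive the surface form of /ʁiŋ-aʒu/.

/a/ sits next to the nasal /ŋ/ and is therefore nasalised to [ã].

[ʁiŋãʒu]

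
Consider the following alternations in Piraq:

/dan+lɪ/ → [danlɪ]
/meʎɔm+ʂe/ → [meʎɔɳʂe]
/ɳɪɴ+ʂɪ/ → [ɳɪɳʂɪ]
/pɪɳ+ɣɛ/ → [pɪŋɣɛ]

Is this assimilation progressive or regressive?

Comparing underlying and surface forms, /m/ → [ɳ] is the alternation; the neighbouring /ʂ/ is constant.
/m/ is bilabial while /ʂ/ is retroflex; the output [ɳ] is retroflex, matching the trigger — so the feature that spreads is place.
The other alternating forms pattern the same way: /ɴ/ → [ɳ] before /ʂ/ (uvular → retroflex, matching retroflex); /ɳ/ → [ŋ] before /ɣ/ (retroflex → velar, matching velar) — only place changes, and always toward the following segment.
No alternation appears in [danlɪ]: there the adjacent consonants already agree in place (/n/ and /l/ are both alveolar), so this form is consistent with the same rule.
The trigger is the following segment, so the direction is regressive (anticipatory).

regressive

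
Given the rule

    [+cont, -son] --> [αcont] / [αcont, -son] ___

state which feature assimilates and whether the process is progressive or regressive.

The shared variable α links the value of [cont] on the target to that of the neighbouring obstruent. [cont] distinguishes stops from fricatives — a manner-of-articulation feature — so this is manner assimilation.
Since the environment is written before the underscore, the trigger precedes the target; the direction is progressive.

progressive manner assimilation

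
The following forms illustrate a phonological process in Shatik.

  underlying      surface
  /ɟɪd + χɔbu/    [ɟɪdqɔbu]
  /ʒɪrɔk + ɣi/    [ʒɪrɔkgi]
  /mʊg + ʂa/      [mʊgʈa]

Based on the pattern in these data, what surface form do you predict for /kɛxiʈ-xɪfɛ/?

The data show progressive manner assimilation: /χ/ → [q] after /d/; /ɣ/ → [g] after /k/; /ʂ/ → [ʈ] after /g/. In each pair only manner changes, matching the preceding consonant, while place and voice stay constant.
The rule targets /x/ (voiceless velar fricative), which sits after the trigger /ʈ/ (stop).
A voiceless velar stop is [k], so the surface segment is [k].

[kɛxiʈkɪfɛ]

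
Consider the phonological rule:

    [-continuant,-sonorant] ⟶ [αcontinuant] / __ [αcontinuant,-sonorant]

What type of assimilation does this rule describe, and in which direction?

regressive manner assimilation

The shared variable α links the value of [continuant] on the target to that of the neighbouring obstruent. [continuant] distinguishes stops from fricatives — a manner-of-articulation feature — so this is manner assimilation.
The conditioning segment sits to the right of the focus bar, meaning the trigger follows the segment that changes — regressive assimilation.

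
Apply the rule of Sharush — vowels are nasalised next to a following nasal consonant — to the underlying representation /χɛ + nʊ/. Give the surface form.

[χɛ̃nʊ]

The vowel /ɛ/ is adjacent to the following nasal /n/, so it acquires [+nasal] and surfaces as [ɛ̃].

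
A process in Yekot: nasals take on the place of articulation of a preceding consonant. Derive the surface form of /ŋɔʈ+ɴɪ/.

The rule targets /ɴ/ (voiced uvular nasal), which sits after the trigger /ʈ/ (retroflex).
The voiced retroflex nasal is [ɳ], so /ɴ/ → [ɳ].

[ŋɔʈɳɪ]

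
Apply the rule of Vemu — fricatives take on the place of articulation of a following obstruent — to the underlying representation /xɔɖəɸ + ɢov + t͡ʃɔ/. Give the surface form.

/ɸ/ is a voiceless bilabial fricative. The following trigger /ɢ/ is uvular, so /ɸ/ must become uvular as well.
The voiceless uvular fricative is [χ], so /ɸ/ → [χ].
The same rule applies at the second boundary: /v/ → [ʒ] next to /t͡ʃ/.

[xɔɖəχɢoʒt͡ʃɔ]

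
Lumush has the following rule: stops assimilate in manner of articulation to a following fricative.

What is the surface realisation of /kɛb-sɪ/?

/b/ is a voiced bilabial stop. The following trigger /s/ is a fricative, so /b/ must become a fricative as well.
Changing only its manner to fricative gives [β] — the voiced bilabial fricative.

[kɛβsɪ]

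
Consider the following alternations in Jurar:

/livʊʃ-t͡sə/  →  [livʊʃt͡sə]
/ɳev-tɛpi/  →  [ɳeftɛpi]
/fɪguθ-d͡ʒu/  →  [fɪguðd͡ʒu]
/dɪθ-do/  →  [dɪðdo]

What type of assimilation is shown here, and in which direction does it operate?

regressive voicing assimilation

Underlying /v/ is realised as [f] next to /t/; /t/ itself does not change.
/v/ is voiced while /t/ is voiceless; the output [f] is voiceless, matching the trigger — so the feature that spreads is voicing.
Place and manner are unchanged, so the assimilation is partial, not total.
Checking the remaining alternations: /θ/ → [ð] before /d͡ʒ/ (voiceless → voiced, matching voiced); /θ/ → [ð] before /d/ (voiceless → voiced, matching voiced) — only voicing changes, and always toward the following segment.
Nothing changes in [livʊʃt͡sə]: there the adjacent consonants already agree in voicing (/ʃ/ and /t͡s/ are both voiceless), so this form is consistent with the same rule.
Since the segment that changes precedes the conditioning segment, the assimilation is regressive.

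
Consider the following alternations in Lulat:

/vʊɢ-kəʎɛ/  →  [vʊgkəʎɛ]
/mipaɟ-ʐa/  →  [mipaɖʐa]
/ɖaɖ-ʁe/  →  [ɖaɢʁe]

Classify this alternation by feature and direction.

regressive place assimilation

Underlying /ɢ/ is realised as [g] next to /k/; /k/ itself does not change.
The change uvular → velar matches the place of the following /k/, identifying this as place assimilation.
Manner and voice are unchanged, so the assimilation is partial, not total.
The other alternating forms pattern the same way: /ɟ/ → [ɖ] before /ʐ/ (palatal → retroflex, matching retroflex); /ɖ/ → [ɢ] before /ʁ/ (retroflex → uvular, matching uvular) — only place changes, and always toward the following segment.
The trigger is the following segment, so the direction is regressive (anticipatory).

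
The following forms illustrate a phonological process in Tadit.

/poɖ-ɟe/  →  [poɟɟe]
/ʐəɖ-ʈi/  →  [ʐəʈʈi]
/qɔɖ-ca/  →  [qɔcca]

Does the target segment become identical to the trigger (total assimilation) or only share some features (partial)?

The segment that alternates is /ɖ/, which surfaces as [c] when adjacent to /c/.
The output [c] is identical to the trigger /c/ — every feature (place, manner, voicing) has been copied — so this is total assimilation.
The other forms behave the same way: /ɖ/ → [ɟ] before /ɟ/; /ɖ/ → [ʈ] before /ʈ/ — in each case the output is a copy of the following consonant.

total assimilation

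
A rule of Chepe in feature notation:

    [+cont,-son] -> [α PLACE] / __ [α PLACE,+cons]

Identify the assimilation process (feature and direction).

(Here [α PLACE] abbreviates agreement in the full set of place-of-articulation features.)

regressive place assimilation

The shared variable α links the value of the place features (abbreviated [PLACE]) on the target to the same value on the neighbouring segment, so place is the feature that assimilates.
Since the environment is written after the underscore, the trigger follows the target; the direction is regressive.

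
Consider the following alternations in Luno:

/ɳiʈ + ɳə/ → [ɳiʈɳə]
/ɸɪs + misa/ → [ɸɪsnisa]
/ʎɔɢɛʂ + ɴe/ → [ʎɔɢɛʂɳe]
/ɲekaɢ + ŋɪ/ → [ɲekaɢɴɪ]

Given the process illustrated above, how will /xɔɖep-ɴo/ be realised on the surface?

[xɔɖepmo]

The data show progressive place assimilation: /m/ → [n] after /s/; /ɴ/ → [ɳ] after /ʂ/; /ŋ/ → [ɴ] after /ɢ/. In each pair only place changes, matching the preceding consonant, while manner and voice stay constant.
Nothing changes in [ɳiʈɳə]: there the adjacent consonants already agree in place (/ɳ/ and /ʈ/ are both retroflex), so this form is consistent with the same rule.
/ɴ/ is a voiced uvular nasal. The preceding trigger /p/ is bilabial, so /ɴ/ must become bilabial as well.
Changing only its place to bilabial gives [m] — the voiced bilabial nasal.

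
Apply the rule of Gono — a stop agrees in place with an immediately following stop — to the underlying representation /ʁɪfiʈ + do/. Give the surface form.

/ʈ/ is a voiceless retroflex stop. The following trigger /d/ is alveolar, so /ʈ/ must become alveolar as well.
Changing only its place to alveolar gives [t] — the voiceless alveolar stop.

[ʁɪfitdo]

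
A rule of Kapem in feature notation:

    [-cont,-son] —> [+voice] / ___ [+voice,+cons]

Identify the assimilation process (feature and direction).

The structural change is [+voice], and the conditioning segment [+voice,+cons] (a voiced consonant) is itself voiced, so the target comes to share the voicing of its neighbour — voicing assimilation.
Since the environment is written after the underscore, the trigger follows the target; the direction is regressive.

regressive voicing assimilation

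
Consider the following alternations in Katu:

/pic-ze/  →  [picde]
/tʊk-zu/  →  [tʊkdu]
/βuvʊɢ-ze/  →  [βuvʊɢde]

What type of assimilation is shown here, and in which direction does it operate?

Underlying /z/ is realised as [d] next to /c/; /c/ itself does not change.
The change fricative → stop matches the manner of the preceding /c/, identifying this as manner assimilation.
Place and voice are unchanged, so the assimilation is partial, not total.
The same holds elsewhere in the data: /z/ → [d] after /k/ (fricative → stop, matching a stop); /z/ → [d] after /ɢ/ (fricative → stop, matching a stop) — only manner changes, and always toward the preceding segment.
The trigger is the preceding segment, so the direction is progressive (perseverative).

progressive manner assimilation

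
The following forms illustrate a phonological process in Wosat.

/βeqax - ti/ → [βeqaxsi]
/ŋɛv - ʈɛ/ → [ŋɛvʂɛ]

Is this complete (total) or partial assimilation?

Comparing underlying and surface forms, /t/ → [s] is the alternation; the neighbouring /x/ is constant.
The change stop → fricative matches the manner of the preceding /x/, identifying this as manner assimilation.
Place and voice are unchanged, so the assimilation is partial, not total.
The other alternating form patterns the same way: /ʈ/ → [ʂ] after /v/ (stop → fricative, matching a fricative) — only manner changes, and always toward the preceding segment.

partial assimilation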